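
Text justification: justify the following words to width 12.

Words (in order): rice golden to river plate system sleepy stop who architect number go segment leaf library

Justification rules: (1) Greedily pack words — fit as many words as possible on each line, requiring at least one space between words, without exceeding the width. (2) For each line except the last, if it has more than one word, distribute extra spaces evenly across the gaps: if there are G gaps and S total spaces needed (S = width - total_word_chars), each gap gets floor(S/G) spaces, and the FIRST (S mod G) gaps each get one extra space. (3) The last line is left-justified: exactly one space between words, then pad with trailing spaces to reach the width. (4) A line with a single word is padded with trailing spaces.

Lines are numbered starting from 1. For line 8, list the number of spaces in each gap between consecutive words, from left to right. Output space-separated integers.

Answer: 1

Derivation:
Line 1: ['rice', 'golden'] (min_width=11, slack=1)
Line 2: ['to', 'river'] (min_width=8, slack=4)
Line 3: ['plate', 'system'] (min_width=12, slack=0)
Line 4: ['sleepy', 'stop'] (min_width=11, slack=1)
Line 5: ['who'] (min_width=3, slack=9)
Line 6: ['architect'] (min_width=9, slack=3)
Line 7: ['number', 'go'] (min_width=9, slack=3)
Line 8: ['segment', 'leaf'] (min_width=12, slack=0)
Line 9: ['library'] (min_width=7, slack=5)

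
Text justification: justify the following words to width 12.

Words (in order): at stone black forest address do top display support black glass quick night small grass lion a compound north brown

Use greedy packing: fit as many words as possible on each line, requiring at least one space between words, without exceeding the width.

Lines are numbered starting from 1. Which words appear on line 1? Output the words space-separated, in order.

Answer: at stone

Derivation:
Line 1: ['at', 'stone'] (min_width=8, slack=4)
Line 2: ['black', 'forest'] (min_width=12, slack=0)
Line 3: ['address', 'do'] (min_width=10, slack=2)
Line 4: ['top', 'display'] (min_width=11, slack=1)
Line 5: ['support'] (min_width=7, slack=5)
Line 6: ['black', 'glass'] (min_width=11, slack=1)
Line 7: ['quick', 'night'] (min_width=11, slack=1)
Line 8: ['small', 'grass'] (min_width=11, slack=1)
Line 9: ['lion', 'a'] (min_width=6, slack=6)
Line 10: ['compound'] (min_width=8, slack=4)
Line 11: ['north', 'brown'] (min_width=11, slack=1)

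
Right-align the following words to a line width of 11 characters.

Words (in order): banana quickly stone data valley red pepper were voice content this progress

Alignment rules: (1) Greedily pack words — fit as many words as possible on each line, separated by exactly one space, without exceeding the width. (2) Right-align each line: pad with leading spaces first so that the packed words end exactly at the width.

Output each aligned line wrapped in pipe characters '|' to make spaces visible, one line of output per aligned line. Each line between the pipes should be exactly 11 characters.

Line 1: ['banana'] (min_width=6, slack=5)
Line 2: ['quickly'] (min_width=7, slack=4)
Line 3: ['stone', 'data'] (min_width=10, slack=1)
Line 4: ['valley', 'red'] (min_width=10, slack=1)
Line 5: ['pepper', 'were'] (min_width=11, slack=0)
Line 6: ['voice'] (min_width=5, slack=6)
Line 7: ['content'] (min_width=7, slack=4)
Line 8: ['this'] (min_width=4, slack=7)
Line 9: ['progress'] (min_width=8, slack=3)

Answer: |     banana|
|    quickly|
| stone data|
| valley red|
|pepper were|
|      voice|
|    content|
|       this|
|   progress|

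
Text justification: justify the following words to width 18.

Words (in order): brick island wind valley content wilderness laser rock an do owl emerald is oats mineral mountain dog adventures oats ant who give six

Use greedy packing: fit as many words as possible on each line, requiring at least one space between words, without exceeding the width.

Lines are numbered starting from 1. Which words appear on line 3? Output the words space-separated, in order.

Line 1: ['brick', 'island', 'wind'] (min_width=17, slack=1)
Line 2: ['valley', 'content'] (min_width=14, slack=4)
Line 3: ['wilderness', 'laser'] (min_width=16, slack=2)
Line 4: ['rock', 'an', 'do', 'owl'] (min_width=14, slack=4)
Line 5: ['emerald', 'is', 'oats'] (min_width=15, slack=3)
Line 6: ['mineral', 'mountain'] (min_width=16, slack=2)
Line 7: ['dog', 'adventures'] (min_width=14, slack=4)
Line 8: ['oats', 'ant', 'who', 'give'] (min_width=17, slack=1)
Line 9: ['six'] (min_width=3, slack=15)

Answer: wilderness laser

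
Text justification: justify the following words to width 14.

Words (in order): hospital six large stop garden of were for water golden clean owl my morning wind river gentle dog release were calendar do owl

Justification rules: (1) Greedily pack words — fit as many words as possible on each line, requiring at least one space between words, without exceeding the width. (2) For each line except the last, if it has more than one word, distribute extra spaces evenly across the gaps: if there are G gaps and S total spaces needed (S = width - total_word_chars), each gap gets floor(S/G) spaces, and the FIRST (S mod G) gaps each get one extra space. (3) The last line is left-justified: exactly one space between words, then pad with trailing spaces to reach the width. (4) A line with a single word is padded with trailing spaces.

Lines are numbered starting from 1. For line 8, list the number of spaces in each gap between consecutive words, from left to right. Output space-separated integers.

Line 1: ['hospital', 'six'] (min_width=12, slack=2)
Line 2: ['large', 'stop'] (min_width=10, slack=4)
Line 3: ['garden', 'of', 'were'] (min_width=14, slack=0)
Line 4: ['for', 'water'] (min_width=9, slack=5)
Line 5: ['golden', 'clean'] (min_width=12, slack=2)
Line 6: ['owl', 'my', 'morning'] (min_width=14, slack=0)
Line 7: ['wind', 'river'] (min_width=10, slack=4)
Line 8: ['gentle', 'dog'] (min_width=10, slack=4)
Line 9: ['release', 'were'] (min_width=12, slack=2)
Line 10: ['calendar', 'do'] (min_width=11, slack=3)
Line 11: ['owl'] (min_width=3, slack=11)

Answer: 5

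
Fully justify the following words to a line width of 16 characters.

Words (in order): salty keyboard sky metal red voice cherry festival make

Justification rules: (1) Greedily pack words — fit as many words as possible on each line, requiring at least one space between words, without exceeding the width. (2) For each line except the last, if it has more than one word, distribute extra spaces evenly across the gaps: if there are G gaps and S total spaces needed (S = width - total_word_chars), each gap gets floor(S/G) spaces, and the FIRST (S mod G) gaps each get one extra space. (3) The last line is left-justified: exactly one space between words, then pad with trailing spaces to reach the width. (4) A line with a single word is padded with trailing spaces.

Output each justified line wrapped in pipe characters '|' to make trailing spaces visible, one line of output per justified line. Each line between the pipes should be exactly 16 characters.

Line 1: ['salty', 'keyboard'] (min_width=14, slack=2)
Line 2: ['sky', 'metal', 'red'] (min_width=13, slack=3)
Line 3: ['voice', 'cherry'] (min_width=12, slack=4)
Line 4: ['festival', 'make'] (min_width=13, slack=3)

Answer: |salty   keyboard|
|sky   metal  red|
|voice     cherry|
|festival make   |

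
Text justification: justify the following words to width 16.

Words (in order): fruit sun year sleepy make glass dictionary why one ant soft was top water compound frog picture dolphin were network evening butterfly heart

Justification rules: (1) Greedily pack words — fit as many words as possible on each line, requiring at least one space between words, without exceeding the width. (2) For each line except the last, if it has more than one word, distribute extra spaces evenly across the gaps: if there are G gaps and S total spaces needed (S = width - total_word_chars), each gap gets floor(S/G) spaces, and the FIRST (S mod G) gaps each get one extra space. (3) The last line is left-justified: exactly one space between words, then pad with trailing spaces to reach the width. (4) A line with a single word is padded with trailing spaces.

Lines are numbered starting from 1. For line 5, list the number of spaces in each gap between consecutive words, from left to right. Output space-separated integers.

Answer: 3 2

Derivation:
Line 1: ['fruit', 'sun', 'year'] (min_width=14, slack=2)
Line 2: ['sleepy', 'make'] (min_width=11, slack=5)
Line 3: ['glass', 'dictionary'] (min_width=16, slack=0)
Line 4: ['why', 'one', 'ant', 'soft'] (min_width=16, slack=0)
Line 5: ['was', 'top', 'water'] (min_width=13, slack=3)
Line 6: ['compound', 'frog'] (min_width=13, slack=3)
Line 7: ['picture', 'dolphin'] (min_width=15, slack=1)
Line 8: ['were', 'network'] (min_width=12, slack=4)
Line 9: ['evening'] (min_width=7, slack=9)
Line 10: ['butterfly', 'heart'] (min_width=15, slack=1)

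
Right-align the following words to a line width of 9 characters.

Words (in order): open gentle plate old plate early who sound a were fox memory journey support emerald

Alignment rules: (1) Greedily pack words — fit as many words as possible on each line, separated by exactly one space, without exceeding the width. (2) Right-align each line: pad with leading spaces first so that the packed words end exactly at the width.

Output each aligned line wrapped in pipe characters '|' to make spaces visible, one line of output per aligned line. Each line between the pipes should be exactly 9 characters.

Answer: |     open|
|   gentle|
|plate old|
|    plate|
|early who|
|  sound a|
| were fox|
|   memory|
|  journey|
|  support|
|  emerald|

Derivation:
Line 1: ['open'] (min_width=4, slack=5)
Line 2: ['gentle'] (min_width=6, slack=3)
Line 3: ['plate', 'old'] (min_width=9, slack=0)
Line 4: ['plate'] (min_width=5, slack=4)
Line 5: ['early', 'who'] (min_width=9, slack=0)
Line 6: ['sound', 'a'] (min_width=7, slack=2)
Line 7: ['were', 'fox'] (min_width=8, slack=1)
Line 8: ['memory'] (min_width=6, slack=3)
Line 9: ['journey'] (min_width=7, slack=2)
Line 10: ['support'] (min_width=7, slack=2)
Line 11: ['emerald'] (min_width=7, slack=2)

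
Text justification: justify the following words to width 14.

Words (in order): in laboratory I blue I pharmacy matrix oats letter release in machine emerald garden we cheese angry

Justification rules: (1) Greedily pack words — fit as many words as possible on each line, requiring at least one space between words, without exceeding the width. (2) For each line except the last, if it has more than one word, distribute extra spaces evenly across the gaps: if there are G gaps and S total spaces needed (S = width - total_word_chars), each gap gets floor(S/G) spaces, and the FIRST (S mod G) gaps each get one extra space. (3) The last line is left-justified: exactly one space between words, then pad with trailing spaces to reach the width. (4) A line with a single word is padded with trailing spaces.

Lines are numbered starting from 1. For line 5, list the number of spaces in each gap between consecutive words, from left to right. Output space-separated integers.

Line 1: ['in', 'laboratory'] (min_width=13, slack=1)
Line 2: ['I', 'blue', 'I'] (min_width=8, slack=6)
Line 3: ['pharmacy'] (min_width=8, slack=6)
Line 4: ['matrix', 'oats'] (min_width=11, slack=3)
Line 5: ['letter', 'release'] (min_width=14, slack=0)
Line 6: ['in', 'machine'] (min_width=10, slack=4)
Line 7: ['emerald', 'garden'] (min_width=14, slack=0)
Line 8: ['we', 'cheese'] (min_width=9, slack=5)
Line 9: ['angry'] (min_width=5, slack=9)

Answer: 1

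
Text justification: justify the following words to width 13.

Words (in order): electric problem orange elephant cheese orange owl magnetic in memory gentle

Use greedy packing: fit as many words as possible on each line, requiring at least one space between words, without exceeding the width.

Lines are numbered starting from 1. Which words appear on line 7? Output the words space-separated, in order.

Line 1: ['electric'] (min_width=8, slack=5)
Line 2: ['problem'] (min_width=7, slack=6)
Line 3: ['orange'] (min_width=6, slack=7)
Line 4: ['elephant'] (min_width=8, slack=5)
Line 5: ['cheese', 'orange'] (min_width=13, slack=0)
Line 6: ['owl', 'magnetic'] (min_width=12, slack=1)
Line 7: ['in', 'memory'] (min_width=9, slack=4)
Line 8: ['gentle'] (min_width=6, slack=7)

Answer: in memory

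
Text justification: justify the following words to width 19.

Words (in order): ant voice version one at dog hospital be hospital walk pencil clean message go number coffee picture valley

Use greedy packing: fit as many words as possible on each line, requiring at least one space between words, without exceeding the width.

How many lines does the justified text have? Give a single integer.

Answer: 7

Derivation:
Line 1: ['ant', 'voice', 'version'] (min_width=17, slack=2)
Line 2: ['one', 'at', 'dog', 'hospital'] (min_width=19, slack=0)
Line 3: ['be', 'hospital', 'walk'] (min_width=16, slack=3)
Line 4: ['pencil', 'clean'] (min_width=12, slack=7)
Line 5: ['message', 'go', 'number'] (min_width=17, slack=2)
Line 6: ['coffee', 'picture'] (min_width=14, slack=5)
Line 7: ['valley'] (min_width=6, slack=13)
Total lines: 7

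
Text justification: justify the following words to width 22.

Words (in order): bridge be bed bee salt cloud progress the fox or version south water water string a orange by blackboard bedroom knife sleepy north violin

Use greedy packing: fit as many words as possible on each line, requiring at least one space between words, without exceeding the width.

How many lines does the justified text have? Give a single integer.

Line 1: ['bridge', 'be', 'bed', 'bee', 'salt'] (min_width=22, slack=0)
Line 2: ['cloud', 'progress', 'the', 'fox'] (min_width=22, slack=0)
Line 3: ['or', 'version', 'south', 'water'] (min_width=22, slack=0)
Line 4: ['water', 'string', 'a', 'orange'] (min_width=21, slack=1)
Line 5: ['by', 'blackboard', 'bedroom'] (min_width=21, slack=1)
Line 6: ['knife', 'sleepy', 'north'] (min_width=18, slack=4)
Line 7: ['violin'] (min_width=6, slack=16)
Total lines: 7

Answer: 7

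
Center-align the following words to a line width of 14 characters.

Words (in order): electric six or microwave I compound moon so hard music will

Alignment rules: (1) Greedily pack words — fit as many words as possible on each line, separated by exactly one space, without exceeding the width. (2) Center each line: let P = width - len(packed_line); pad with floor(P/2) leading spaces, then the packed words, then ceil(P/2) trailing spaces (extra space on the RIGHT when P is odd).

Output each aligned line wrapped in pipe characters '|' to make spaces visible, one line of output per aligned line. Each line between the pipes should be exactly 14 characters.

Line 1: ['electric', 'six'] (min_width=12, slack=2)
Line 2: ['or', 'microwave', 'I'] (min_width=14, slack=0)
Line 3: ['compound', 'moon'] (min_width=13, slack=1)
Line 4: ['so', 'hard', 'music'] (min_width=13, slack=1)
Line 5: ['will'] (min_width=4, slack=10)

Answer: | electric six |
|or microwave I|
|compound moon |
|so hard music |
|     will     |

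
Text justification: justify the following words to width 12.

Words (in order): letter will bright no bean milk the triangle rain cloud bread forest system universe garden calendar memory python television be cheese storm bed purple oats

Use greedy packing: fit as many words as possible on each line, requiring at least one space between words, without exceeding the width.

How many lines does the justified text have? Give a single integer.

Line 1: ['letter', 'will'] (min_width=11, slack=1)
Line 2: ['bright', 'no'] (min_width=9, slack=3)
Line 3: ['bean', 'milk'] (min_width=9, slack=3)
Line 4: ['the', 'triangle'] (min_width=12, slack=0)
Line 5: ['rain', 'cloud'] (min_width=10, slack=2)
Line 6: ['bread', 'forest'] (min_width=12, slack=0)
Line 7: ['system'] (min_width=6, slack=6)
Line 8: ['universe'] (min_width=8, slack=4)
Line 9: ['garden'] (min_width=6, slack=6)
Line 10: ['calendar'] (min_width=8, slack=4)
Line 11: ['memory'] (min_width=6, slack=6)
Line 12: ['python'] (min_width=6, slack=6)
Line 13: ['television'] (min_width=10, slack=2)
Line 14: ['be', 'cheese'] (min_width=9, slack=3)
Line 15: ['storm', 'bed'] (min_width=9, slack=3)
Line 16: ['purple', 'oats'] (min_width=11, slack=1)
Total lines: 16

Answer: 16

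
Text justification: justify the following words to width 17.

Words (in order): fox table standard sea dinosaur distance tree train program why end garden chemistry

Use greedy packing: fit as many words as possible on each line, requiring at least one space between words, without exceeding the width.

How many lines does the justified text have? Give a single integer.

Line 1: ['fox', 'table'] (min_width=9, slack=8)
Line 2: ['standard', 'sea'] (min_width=12, slack=5)
Line 3: ['dinosaur', 'distance'] (min_width=17, slack=0)
Line 4: ['tree', 'train'] (min_width=10, slack=7)
Line 5: ['program', 'why', 'end'] (min_width=15, slack=2)
Line 6: ['garden', 'chemistry'] (min_width=16, slack=1)
Total lines: 6

Answer: 6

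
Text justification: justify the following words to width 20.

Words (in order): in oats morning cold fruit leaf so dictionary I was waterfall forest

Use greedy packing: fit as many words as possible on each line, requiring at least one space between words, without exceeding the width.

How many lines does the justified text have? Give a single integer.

Answer: 4

Derivation:
Line 1: ['in', 'oats', 'morning', 'cold'] (min_width=20, slack=0)
Line 2: ['fruit', 'leaf', 'so'] (min_width=13, slack=7)
Line 3: ['dictionary', 'I', 'was'] (min_width=16, slack=4)
Line 4: ['waterfall', 'forest'] (min_width=16, slack=4)
Total lines: 4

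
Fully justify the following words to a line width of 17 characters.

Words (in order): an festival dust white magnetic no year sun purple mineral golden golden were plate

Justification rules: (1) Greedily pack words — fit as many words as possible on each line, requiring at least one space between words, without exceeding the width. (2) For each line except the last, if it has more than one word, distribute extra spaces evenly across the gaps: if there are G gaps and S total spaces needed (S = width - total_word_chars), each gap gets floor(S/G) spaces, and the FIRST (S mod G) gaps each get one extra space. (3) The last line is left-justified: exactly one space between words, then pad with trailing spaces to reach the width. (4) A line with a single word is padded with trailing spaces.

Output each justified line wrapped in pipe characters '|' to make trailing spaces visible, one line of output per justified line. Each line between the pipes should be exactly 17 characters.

Answer: |an  festival dust|
|white magnetic no|
|year  sun  purple|
|mineral    golden|
|golden were plate|

Derivation:
Line 1: ['an', 'festival', 'dust'] (min_width=16, slack=1)
Line 2: ['white', 'magnetic', 'no'] (min_width=17, slack=0)
Line 3: ['year', 'sun', 'purple'] (min_width=15, slack=2)
Line 4: ['mineral', 'golden'] (min_width=14, slack=3)
Line 5: ['golden', 'were', 'plate'] (min_width=17, slack=0)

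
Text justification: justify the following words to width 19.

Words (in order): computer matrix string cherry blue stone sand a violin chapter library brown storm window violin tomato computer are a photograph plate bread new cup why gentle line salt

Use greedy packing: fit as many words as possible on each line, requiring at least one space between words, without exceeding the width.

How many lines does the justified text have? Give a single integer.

Line 1: ['computer', 'matrix'] (min_width=15, slack=4)
Line 2: ['string', 'cherry', 'blue'] (min_width=18, slack=1)
Line 3: ['stone', 'sand', 'a', 'violin'] (min_width=19, slack=0)
Line 4: ['chapter', 'library'] (min_width=15, slack=4)
Line 5: ['brown', 'storm', 'window'] (min_width=18, slack=1)
Line 6: ['violin', 'tomato'] (min_width=13, slack=6)
Line 7: ['computer', 'are', 'a'] (min_width=14, slack=5)
Line 8: ['photograph', 'plate'] (min_width=16, slack=3)
Line 9: ['bread', 'new', 'cup', 'why'] (min_width=17, slack=2)
Line 10: ['gentle', 'line', 'salt'] (min_width=16, slack=3)
Total lines: 10

Answer: 10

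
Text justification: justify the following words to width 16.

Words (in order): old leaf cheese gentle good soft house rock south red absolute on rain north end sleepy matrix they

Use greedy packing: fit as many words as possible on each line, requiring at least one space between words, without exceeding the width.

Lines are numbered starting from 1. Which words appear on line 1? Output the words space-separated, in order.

Line 1: ['old', 'leaf', 'cheese'] (min_width=15, slack=1)
Line 2: ['gentle', 'good', 'soft'] (min_width=16, slack=0)
Line 3: ['house', 'rock', 'south'] (min_width=16, slack=0)
Line 4: ['red', 'absolute', 'on'] (min_width=15, slack=1)
Line 5: ['rain', 'north', 'end'] (min_width=14, slack=2)
Line 6: ['sleepy', 'matrix'] (min_width=13, slack=3)
Line 7: ['they'] (min_width=4, slack=12)

Answer: old leaf cheese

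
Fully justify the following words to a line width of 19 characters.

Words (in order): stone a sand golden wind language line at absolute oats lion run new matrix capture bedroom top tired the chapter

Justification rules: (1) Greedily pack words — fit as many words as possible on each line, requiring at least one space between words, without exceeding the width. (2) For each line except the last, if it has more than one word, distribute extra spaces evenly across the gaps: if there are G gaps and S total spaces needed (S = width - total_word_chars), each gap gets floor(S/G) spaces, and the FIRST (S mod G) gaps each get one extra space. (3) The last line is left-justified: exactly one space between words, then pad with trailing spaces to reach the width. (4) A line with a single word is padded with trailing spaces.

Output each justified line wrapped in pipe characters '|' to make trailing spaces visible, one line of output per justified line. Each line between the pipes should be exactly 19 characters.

Answer: |stone a sand golden|
|wind  language line|
|at   absolute  oats|
|lion run new matrix|
|capture bedroom top|
|tired the chapter  |

Derivation:
Line 1: ['stone', 'a', 'sand', 'golden'] (min_width=19, slack=0)
Line 2: ['wind', 'language', 'line'] (min_width=18, slack=1)
Line 3: ['at', 'absolute', 'oats'] (min_width=16, slack=3)
Line 4: ['lion', 'run', 'new', 'matrix'] (min_width=19, slack=0)
Line 5: ['capture', 'bedroom', 'top'] (min_width=19, slack=0)
Line 6: ['tired', 'the', 'chapter'] (min_width=17, slack=2)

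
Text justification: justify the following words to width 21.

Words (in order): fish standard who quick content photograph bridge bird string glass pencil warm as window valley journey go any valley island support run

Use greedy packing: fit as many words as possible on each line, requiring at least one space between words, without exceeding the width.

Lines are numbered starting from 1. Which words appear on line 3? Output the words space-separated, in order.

Answer: photograph bridge

Derivation:
Line 1: ['fish', 'standard', 'who'] (min_width=17, slack=4)
Line 2: ['quick', 'content'] (min_width=13, slack=8)
Line 3: ['photograph', 'bridge'] (min_width=17, slack=4)
Line 4: ['bird', 'string', 'glass'] (min_width=17, slack=4)
Line 5: ['pencil', 'warm', 'as', 'window'] (min_width=21, slack=0)
Line 6: ['valley', 'journey', 'go', 'any'] (min_width=21, slack=0)
Line 7: ['valley', 'island', 'support'] (min_width=21, slack=0)
Line 8: ['run'] (min_width=3, slack=18)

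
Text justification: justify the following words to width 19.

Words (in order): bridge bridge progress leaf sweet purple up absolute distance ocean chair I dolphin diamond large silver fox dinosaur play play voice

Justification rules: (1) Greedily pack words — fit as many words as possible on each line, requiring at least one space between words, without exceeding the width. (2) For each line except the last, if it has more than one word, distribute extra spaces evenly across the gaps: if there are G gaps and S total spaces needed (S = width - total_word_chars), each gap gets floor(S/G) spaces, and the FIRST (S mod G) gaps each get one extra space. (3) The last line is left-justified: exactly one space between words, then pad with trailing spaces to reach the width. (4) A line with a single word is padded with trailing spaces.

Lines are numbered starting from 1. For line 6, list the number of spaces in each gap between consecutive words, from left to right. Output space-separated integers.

Answer: 7

Derivation:
Line 1: ['bridge', 'bridge'] (min_width=13, slack=6)
Line 2: ['progress', 'leaf', 'sweet'] (min_width=19, slack=0)
Line 3: ['purple', 'up', 'absolute'] (min_width=18, slack=1)
Line 4: ['distance', 'ocean'] (min_width=14, slack=5)
Line 5: ['chair', 'I', 'dolphin'] (min_width=15, slack=4)
Line 6: ['diamond', 'large'] (min_width=13, slack=6)
Line 7: ['silver', 'fox', 'dinosaur'] (min_width=19, slack=0)
Line 8: ['play', 'play', 'voice'] (min_width=15, slack=4)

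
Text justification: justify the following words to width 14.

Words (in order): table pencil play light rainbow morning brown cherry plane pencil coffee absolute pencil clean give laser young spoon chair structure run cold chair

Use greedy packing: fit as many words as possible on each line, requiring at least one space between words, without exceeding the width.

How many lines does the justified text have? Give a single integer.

Line 1: ['table', 'pencil'] (min_width=12, slack=2)
Line 2: ['play', 'light'] (min_width=10, slack=4)
Line 3: ['rainbow'] (min_width=7, slack=7)
Line 4: ['morning', 'brown'] (min_width=13, slack=1)
Line 5: ['cherry', 'plane'] (min_width=12, slack=2)
Line 6: ['pencil', 'coffee'] (min_width=13, slack=1)
Line 7: ['absolute'] (min_width=8, slack=6)
Line 8: ['pencil', 'clean'] (min_width=12, slack=2)
Line 9: ['give', 'laser'] (min_width=10, slack=4)
Line 10: ['young', 'spoon'] (min_width=11, slack=3)
Line 11: ['chair'] (min_width=5, slack=9)
Line 12: ['structure', 'run'] (min_width=13, slack=1)
Line 13: ['cold', 'chair'] (min_width=10, slack=4)
Total lines: 13

Answer: 13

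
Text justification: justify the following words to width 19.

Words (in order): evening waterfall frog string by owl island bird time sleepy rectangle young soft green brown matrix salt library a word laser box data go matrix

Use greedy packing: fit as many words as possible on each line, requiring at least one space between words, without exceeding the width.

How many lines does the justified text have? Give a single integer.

Line 1: ['evening', 'waterfall'] (min_width=17, slack=2)
Line 2: ['frog', 'string', 'by', 'owl'] (min_width=18, slack=1)
Line 3: ['island', 'bird', 'time'] (min_width=16, slack=3)
Line 4: ['sleepy', 'rectangle'] (min_width=16, slack=3)
Line 5: ['young', 'soft', 'green'] (min_width=16, slack=3)
Line 6: ['brown', 'matrix', 'salt'] (min_width=17, slack=2)
Line 7: ['library', 'a', 'word'] (min_width=14, slack=5)
Line 8: ['laser', 'box', 'data', 'go'] (min_width=17, slack=2)
Line 9: ['matrix'] (min_width=6, slack=13)
Total lines: 9

Answer: 9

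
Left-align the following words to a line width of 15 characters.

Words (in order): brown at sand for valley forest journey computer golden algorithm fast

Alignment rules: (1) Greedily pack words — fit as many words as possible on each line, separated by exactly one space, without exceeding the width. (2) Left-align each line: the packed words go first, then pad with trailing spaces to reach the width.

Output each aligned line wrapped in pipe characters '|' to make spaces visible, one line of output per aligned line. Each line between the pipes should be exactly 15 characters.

Answer: |brown at sand  |
|for valley     |
|forest journey |
|computer golden|
|algorithm fast |

Derivation:
Line 1: ['brown', 'at', 'sand'] (min_width=13, slack=2)
Line 2: ['for', 'valley'] (min_width=10, slack=5)
Line 3: ['forest', 'journey'] (min_width=14, slack=1)
Line 4: ['computer', 'golden'] (min_width=15, slack=0)
Line 5: ['algorithm', 'fast'] (min_width=14, slack=1)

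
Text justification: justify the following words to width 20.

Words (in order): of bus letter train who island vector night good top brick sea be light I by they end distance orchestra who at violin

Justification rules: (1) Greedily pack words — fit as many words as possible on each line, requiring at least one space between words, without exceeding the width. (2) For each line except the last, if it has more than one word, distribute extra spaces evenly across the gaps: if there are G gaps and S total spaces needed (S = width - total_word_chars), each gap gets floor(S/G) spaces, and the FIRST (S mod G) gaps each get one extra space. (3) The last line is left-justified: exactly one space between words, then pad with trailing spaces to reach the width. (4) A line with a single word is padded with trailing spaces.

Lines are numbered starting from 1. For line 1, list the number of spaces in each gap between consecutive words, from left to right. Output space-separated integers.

Answer: 2 1 1

Derivation:
Line 1: ['of', 'bus', 'letter', 'train'] (min_width=19, slack=1)
Line 2: ['who', 'island', 'vector'] (min_width=17, slack=3)
Line 3: ['night', 'good', 'top', 'brick'] (min_width=20, slack=0)
Line 4: ['sea', 'be', 'light', 'I', 'by'] (min_width=17, slack=3)
Line 5: ['they', 'end', 'distance'] (min_width=17, slack=3)
Line 6: ['orchestra', 'who', 'at'] (min_width=16, slack=4)
Line 7: ['violin'] (min_width=6, slack=14)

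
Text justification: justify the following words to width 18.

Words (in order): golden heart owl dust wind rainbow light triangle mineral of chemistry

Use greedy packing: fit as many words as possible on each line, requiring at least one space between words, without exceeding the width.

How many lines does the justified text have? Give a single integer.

Line 1: ['golden', 'heart', 'owl'] (min_width=16, slack=2)
Line 2: ['dust', 'wind', 'rainbow'] (min_width=17, slack=1)
Line 3: ['light', 'triangle'] (min_width=14, slack=4)
Line 4: ['mineral', 'of'] (min_width=10, slack=8)
Line 5: ['chemistry'] (min_width=9, slack=9)
Total lines: 5

Answer: 5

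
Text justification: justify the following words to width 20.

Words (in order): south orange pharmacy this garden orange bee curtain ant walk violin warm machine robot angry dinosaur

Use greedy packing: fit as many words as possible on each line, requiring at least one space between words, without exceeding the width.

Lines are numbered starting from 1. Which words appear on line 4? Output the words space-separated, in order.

Answer: ant walk violin warm

Derivation:
Line 1: ['south', 'orange'] (min_width=12, slack=8)
Line 2: ['pharmacy', 'this', 'garden'] (min_width=20, slack=0)
Line 3: ['orange', 'bee', 'curtain'] (min_width=18, slack=2)
Line 4: ['ant', 'walk', 'violin', 'warm'] (min_width=20, slack=0)
Line 5: ['machine', 'robot', 'angry'] (min_width=19, slack=1)
Line 6: ['dinosaur'] (min_width=8, slack=12)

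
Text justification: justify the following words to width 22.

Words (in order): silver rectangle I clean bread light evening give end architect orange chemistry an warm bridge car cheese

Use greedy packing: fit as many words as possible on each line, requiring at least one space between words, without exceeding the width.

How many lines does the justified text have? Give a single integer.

Line 1: ['silver', 'rectangle', 'I'] (min_width=18, slack=4)
Line 2: ['clean', 'bread', 'light'] (min_width=17, slack=5)
Line 3: ['evening', 'give', 'end'] (min_width=16, slack=6)
Line 4: ['architect', 'orange'] (min_width=16, slack=6)
Line 5: ['chemistry', 'an', 'warm'] (min_width=17, slack=5)
Line 6: ['bridge', 'car', 'cheese'] (min_width=17, slack=5)
Total lines: 6

Answer: 6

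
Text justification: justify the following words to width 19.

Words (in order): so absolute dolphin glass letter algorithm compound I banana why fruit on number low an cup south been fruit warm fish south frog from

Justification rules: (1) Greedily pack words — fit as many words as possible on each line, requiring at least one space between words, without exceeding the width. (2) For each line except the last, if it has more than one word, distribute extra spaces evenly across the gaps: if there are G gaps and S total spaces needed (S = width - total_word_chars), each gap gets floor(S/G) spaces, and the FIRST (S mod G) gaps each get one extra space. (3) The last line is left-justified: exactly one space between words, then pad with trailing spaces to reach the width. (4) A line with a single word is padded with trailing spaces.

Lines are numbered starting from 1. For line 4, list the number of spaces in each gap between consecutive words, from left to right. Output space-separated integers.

Line 1: ['so', 'absolute', 'dolphin'] (min_width=19, slack=0)
Line 2: ['glass', 'letter'] (min_width=12, slack=7)
Line 3: ['algorithm', 'compound'] (min_width=18, slack=1)
Line 4: ['I', 'banana', 'why', 'fruit'] (min_width=18, slack=1)
Line 5: ['on', 'number', 'low', 'an'] (min_width=16, slack=3)
Line 6: ['cup', 'south', 'been'] (min_width=14, slack=5)
Line 7: ['fruit', 'warm', 'fish'] (min_width=15, slack=4)
Line 8: ['south', 'frog', 'from'] (min_width=15, slack=4)

Answer: 2 1 1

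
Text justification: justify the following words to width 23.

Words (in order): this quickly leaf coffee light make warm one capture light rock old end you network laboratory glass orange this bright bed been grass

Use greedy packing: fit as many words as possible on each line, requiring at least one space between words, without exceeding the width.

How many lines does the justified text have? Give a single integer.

Line 1: ['this', 'quickly', 'leaf'] (min_width=17, slack=6)
Line 2: ['coffee', 'light', 'make', 'warm'] (min_width=22, slack=1)
Line 3: ['one', 'capture', 'light', 'rock'] (min_width=22, slack=1)
Line 4: ['old', 'end', 'you', 'network'] (min_width=19, slack=4)
Line 5: ['laboratory', 'glass', 'orange'] (min_width=23, slack=0)
Line 6: ['this', 'bright', 'bed', 'been'] (min_width=20, slack=3)
Line 7: ['grass'] (min_width=5, slack=18)
Total lines: 7

Answer: 7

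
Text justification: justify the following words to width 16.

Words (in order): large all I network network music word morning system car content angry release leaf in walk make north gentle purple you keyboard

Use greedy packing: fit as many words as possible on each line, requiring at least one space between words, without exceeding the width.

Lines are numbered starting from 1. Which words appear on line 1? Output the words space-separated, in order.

Line 1: ['large', 'all', 'I'] (min_width=11, slack=5)
Line 2: ['network', 'network'] (min_width=15, slack=1)
Line 3: ['music', 'word'] (min_width=10, slack=6)
Line 4: ['morning', 'system'] (min_width=14, slack=2)
Line 5: ['car', 'content'] (min_width=11, slack=5)
Line 6: ['angry', 'release'] (min_width=13, slack=3)
Line 7: ['leaf', 'in', 'walk'] (min_width=12, slack=4)
Line 8: ['make', 'north'] (min_width=10, slack=6)
Line 9: ['gentle', 'purple'] (min_width=13, slack=3)
Line 10: ['you', 'keyboard'] (min_width=12, slack=4)

Answer: large all I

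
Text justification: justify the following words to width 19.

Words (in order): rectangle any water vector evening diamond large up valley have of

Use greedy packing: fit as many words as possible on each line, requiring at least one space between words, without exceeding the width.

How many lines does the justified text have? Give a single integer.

Answer: 4

Derivation:
Line 1: ['rectangle', 'any', 'water'] (min_width=19, slack=0)
Line 2: ['vector', 'evening'] (min_width=14, slack=5)
Line 3: ['diamond', 'large', 'up'] (min_width=16, slack=3)
Line 4: ['valley', 'have', 'of'] (min_width=14, slack=5)
Total lines: 4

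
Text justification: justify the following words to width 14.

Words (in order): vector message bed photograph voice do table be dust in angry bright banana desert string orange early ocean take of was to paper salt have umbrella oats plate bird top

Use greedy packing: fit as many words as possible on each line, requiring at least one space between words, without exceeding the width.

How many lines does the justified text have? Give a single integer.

Answer: 13

Derivation:
Line 1: ['vector', 'message'] (min_width=14, slack=0)
Line 2: ['bed', 'photograph'] (min_width=14, slack=0)
Line 3: ['voice', 'do', 'table'] (min_width=14, slack=0)
Line 4: ['be', 'dust', 'in'] (min_width=10, slack=4)
Line 5: ['angry', 'bright'] (min_width=12, slack=2)
Line 6: ['banana', 'desert'] (min_width=13, slack=1)
Line 7: ['string', 'orange'] (min_width=13, slack=1)
Line 8: ['early', 'ocean'] (min_width=11, slack=3)
Line 9: ['take', 'of', 'was', 'to'] (min_width=14, slack=0)
Line 10: ['paper', 'salt'] (min_width=10, slack=4)
Line 11: ['have', 'umbrella'] (min_width=13, slack=1)
Line 12: ['oats', 'plate'] (min_width=10, slack=4)
Line 13: ['bird', 'top'] (min_width=8, slack=6)
Total lines: 13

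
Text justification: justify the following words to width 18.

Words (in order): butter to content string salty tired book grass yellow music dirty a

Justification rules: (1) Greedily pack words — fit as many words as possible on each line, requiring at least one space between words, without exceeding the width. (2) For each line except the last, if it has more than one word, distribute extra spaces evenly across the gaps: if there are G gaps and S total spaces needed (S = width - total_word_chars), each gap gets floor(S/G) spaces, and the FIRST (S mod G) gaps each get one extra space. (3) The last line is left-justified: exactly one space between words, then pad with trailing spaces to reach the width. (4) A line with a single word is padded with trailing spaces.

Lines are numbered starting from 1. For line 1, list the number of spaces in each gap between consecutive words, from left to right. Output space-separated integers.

Answer: 2 1

Derivation:
Line 1: ['butter', 'to', 'content'] (min_width=17, slack=1)
Line 2: ['string', 'salty', 'tired'] (min_width=18, slack=0)
Line 3: ['book', 'grass', 'yellow'] (min_width=17, slack=1)
Line 4: ['music', 'dirty', 'a'] (min_width=13, slack=5)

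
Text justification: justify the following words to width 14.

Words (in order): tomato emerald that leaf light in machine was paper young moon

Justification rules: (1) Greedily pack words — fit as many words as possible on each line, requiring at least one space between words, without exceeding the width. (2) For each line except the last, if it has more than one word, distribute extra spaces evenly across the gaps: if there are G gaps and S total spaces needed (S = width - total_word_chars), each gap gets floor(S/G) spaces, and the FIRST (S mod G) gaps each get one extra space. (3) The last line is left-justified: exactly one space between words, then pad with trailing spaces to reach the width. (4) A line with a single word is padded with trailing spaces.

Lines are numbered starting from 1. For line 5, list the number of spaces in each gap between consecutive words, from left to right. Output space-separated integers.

Answer: 4

Derivation:
Line 1: ['tomato', 'emerald'] (min_width=14, slack=0)
Line 2: ['that', 'leaf'] (min_width=9, slack=5)
Line 3: ['light', 'in'] (min_width=8, slack=6)
Line 4: ['machine', 'was'] (min_width=11, slack=3)
Line 5: ['paper', 'young'] (min_width=11, slack=3)
Line 6: ['moon'] (min_width=4, slack=10)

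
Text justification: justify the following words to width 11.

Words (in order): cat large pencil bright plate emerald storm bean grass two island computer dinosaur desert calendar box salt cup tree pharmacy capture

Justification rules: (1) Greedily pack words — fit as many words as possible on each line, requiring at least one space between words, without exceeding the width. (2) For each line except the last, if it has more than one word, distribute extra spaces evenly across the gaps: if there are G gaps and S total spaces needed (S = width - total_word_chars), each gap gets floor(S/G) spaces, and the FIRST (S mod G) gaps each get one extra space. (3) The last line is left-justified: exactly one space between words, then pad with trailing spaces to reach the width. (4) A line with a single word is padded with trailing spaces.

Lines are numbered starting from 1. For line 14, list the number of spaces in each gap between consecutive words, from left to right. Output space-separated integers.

Line 1: ['cat', 'large'] (min_width=9, slack=2)
Line 2: ['pencil'] (min_width=6, slack=5)
Line 3: ['bright'] (min_width=6, slack=5)
Line 4: ['plate'] (min_width=5, slack=6)
Line 5: ['emerald'] (min_width=7, slack=4)
Line 6: ['storm', 'bean'] (min_width=10, slack=1)
Line 7: ['grass', 'two'] (min_width=9, slack=2)
Line 8: ['island'] (min_width=6, slack=5)
Line 9: ['computer'] (min_width=8, slack=3)
Line 10: ['dinosaur'] (min_width=8, slack=3)
Line 11: ['desert'] (min_width=6, slack=5)
Line 12: ['calendar'] (min_width=8, slack=3)
Line 13: ['box', 'salt'] (min_width=8, slack=3)
Line 14: ['cup', 'tree'] (min_width=8, slack=3)
Line 15: ['pharmacy'] (min_width=8, slack=3)
Line 16: ['capture'] (min_width=7, slack=4)

Answer: 4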